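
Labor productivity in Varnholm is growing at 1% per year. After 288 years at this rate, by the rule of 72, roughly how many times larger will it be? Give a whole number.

approximately 16 times

At 1% one doubling takes ≈ 72.00 years; 288 years is 4 of them, so ×16.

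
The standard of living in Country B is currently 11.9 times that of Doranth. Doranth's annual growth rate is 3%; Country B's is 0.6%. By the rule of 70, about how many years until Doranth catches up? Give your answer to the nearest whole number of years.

The growth-rate gap is 3% − 0.6% = 2.4 percentage points.
So the ratio between them halves every 70/2.4 ≈ 29.17 years.
An 11.9 times gap takes log₂(11.9) ≈ 3.57 halvings to close: 3.57 × 29.17 ≈ 104 years.

roughly 104 years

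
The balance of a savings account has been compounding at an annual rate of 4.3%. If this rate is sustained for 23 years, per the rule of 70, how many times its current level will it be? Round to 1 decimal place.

approximately 2.7 times

Doubles every ≈ 16.28 years (70/4.3).
23 years is 1.41 doublings; 2^1.41 ≈ 2.7×.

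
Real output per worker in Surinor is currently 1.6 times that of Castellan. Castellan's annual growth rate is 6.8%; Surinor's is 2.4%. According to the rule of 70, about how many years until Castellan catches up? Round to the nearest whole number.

Castellan gains on Surinor at 6.8% − 2.4% = 4.4 points a year.
At that relative rate the gap halves every 70/4.4 ≈ 15.91 years.
A 1.6 times gap takes log₂(1.6) ≈ 0.68 halvings to close: 0.68 × 15.91 ≈ 11 years.

≈ 11 years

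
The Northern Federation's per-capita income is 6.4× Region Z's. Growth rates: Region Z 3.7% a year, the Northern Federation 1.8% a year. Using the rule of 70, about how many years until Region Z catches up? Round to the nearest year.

about 99 years

Region Z gains on the Northern Federation at 3.7% − 1.8% = 1.9 points a year.
At that relative rate the gap halves every 70/1.9 ≈ 36.84 years.
A 6.4× gap takes log₂(6.4) ≈ 2.68 halvings to close: 2.68 × 36.84 ≈ 99 years.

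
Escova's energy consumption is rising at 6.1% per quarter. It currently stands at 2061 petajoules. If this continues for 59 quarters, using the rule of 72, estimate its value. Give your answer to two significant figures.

It doubles every 72/6.1 ≈ 11.80 quarters, so 59 quarters is 5.00 doublings.
2^5.00 ≈ 32.00; 2061 × 32.00 ≈ 66000 petajoules.

approximately 66000 petajoules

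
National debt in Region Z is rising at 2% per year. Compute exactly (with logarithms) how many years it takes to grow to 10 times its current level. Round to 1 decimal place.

t = ln(10) / ln(1 + 0.02) = 2.3026 / 0.019803 ≈ 116.28.

116.3 years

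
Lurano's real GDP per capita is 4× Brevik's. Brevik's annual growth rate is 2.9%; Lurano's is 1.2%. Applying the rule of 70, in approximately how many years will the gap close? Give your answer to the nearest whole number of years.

82 years

The growth-rate gap is 2.9% − 1.2% = 1.7 percentage points.
So the ratio between them halves every 70/1.7 ≈ 41.18 years.
A 4× gap closes after 2 halvings: 2 × 41.18 ≈ 82 years.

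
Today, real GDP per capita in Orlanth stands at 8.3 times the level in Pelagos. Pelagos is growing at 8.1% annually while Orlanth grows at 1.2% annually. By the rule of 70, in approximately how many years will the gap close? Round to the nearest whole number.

Pelagos gains on Orlanth at 8.1% − 1.2% = 6.9 points a year.
At that relative rate the gap halves every 70/6.9 ≈ 10.14 years.
An 8.3 times gap takes log₂(8.3) ≈ 3.05 halvings to close: 3.05 × 10.14 ≈ 31 years.

≈ 31 years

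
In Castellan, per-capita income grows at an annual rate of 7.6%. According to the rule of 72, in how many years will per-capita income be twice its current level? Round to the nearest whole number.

approximately 9 years

Doubling time ≈ 72 / 7.6 = 9.47 years.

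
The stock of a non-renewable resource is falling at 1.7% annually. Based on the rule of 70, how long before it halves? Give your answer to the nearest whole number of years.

The rule works in reverse for decay: 70/1.7 ≈ 41.18 years to halve.

around 41 years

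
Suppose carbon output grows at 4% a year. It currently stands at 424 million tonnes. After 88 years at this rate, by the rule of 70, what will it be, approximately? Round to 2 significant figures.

It doubles every 70/4 ≈ 17.50 years, so 88 years is 5.03 doublings.
2^5.03 ≈ 32.67; 424 × 32.67 ≈ 14000 million tonnes.

about 14000 million tonnes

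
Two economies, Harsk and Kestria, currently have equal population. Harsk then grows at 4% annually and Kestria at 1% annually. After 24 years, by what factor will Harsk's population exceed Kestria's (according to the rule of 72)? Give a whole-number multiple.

Only the 3-point difference matters.
72/3 ≈ 24.00 years per doubling of the ratio; 24 years gives 1.00 doublings, so ≈ 2×.

2 times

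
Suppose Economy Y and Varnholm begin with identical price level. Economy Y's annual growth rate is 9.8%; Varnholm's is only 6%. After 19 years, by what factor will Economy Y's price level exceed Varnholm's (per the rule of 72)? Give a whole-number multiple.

Only the 3.8-point difference matters.
72/3.8 ≈ 18.95 years per doubling of the ratio; 19 years gives 1.00 doublings, so ≈ 2×.

about 2 times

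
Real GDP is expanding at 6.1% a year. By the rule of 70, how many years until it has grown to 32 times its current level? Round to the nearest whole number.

≈ 57 years

At 6.1% it doubles every 70/6.1 ≈ 11.48 years.
32× is 5 doublings, so 5 × 11.48 ≈ 57 years.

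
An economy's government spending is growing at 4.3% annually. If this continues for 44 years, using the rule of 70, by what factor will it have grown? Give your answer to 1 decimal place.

Doubles every ≈ 16.28 years (70/4.3).
44 years is 2.70 doublings; 2^2.70 ≈ 6.5×.

≈ 6.5 times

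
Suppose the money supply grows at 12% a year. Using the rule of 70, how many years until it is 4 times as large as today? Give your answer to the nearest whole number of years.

One doubling takes 70/12 = 5.83 years.
4× is 2 doublings, so 2 × 5.83 ≈ 12 years.

≈ 12 years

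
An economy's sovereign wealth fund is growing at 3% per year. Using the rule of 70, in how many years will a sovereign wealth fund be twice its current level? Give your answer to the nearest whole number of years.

about 23 years

At 3%, doubling takes about 70/3 = 23.33 years.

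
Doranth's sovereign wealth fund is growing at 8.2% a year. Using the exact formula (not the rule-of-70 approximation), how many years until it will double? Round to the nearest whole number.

9 years

t = ln(2) / ln(1 + 0.082) = 0.6931 / 0.078811 ≈ 8.79.
≈ 9 years.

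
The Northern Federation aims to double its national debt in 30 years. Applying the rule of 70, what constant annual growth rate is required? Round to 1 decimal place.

about 2.3%

70 / 30 ≈ 2.33, so about 2.3% annually.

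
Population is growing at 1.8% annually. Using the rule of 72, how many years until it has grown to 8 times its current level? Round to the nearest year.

about 120 years

At 1.8% it doubles every 72/1.8 ≈ 40.00 years.
Getting to 8× needs 3 doublings: 3 × 40.00 ≈ 120 years.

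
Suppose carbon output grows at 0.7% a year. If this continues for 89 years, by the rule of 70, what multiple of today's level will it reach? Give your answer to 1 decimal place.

Doubles every ≈ 100.00 years (70/0.7).
89 years is 0.89 doublings; 2^0.89 ≈ 1.9×.

1.9 times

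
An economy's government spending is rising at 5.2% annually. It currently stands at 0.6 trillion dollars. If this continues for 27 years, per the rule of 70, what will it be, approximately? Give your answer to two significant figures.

It doubles every 70/5.2 ≈ 13.46 years, so 27 years is 2.01 doublings.
2^2.01 ≈ 4.03; 0.6 × 4.03 ≈ 2.4 trillion dollars.

around 2.4 trillion dollars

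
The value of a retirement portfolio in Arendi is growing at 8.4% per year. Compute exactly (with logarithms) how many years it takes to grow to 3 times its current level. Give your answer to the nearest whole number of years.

14 years

t = ln(3) / ln(1 + 0.084) = 1.0986 / 0.080658 ≈ 13.62.
≈ 14 years.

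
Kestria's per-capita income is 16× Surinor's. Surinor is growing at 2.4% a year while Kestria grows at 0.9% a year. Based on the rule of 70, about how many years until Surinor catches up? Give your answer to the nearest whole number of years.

approximately 187 years

What matters is the difference: 1.5 pp.
Rule of 70 on the gap: the ratio halves every 70/1.5 ≈ 46.67 years.
A 16× gap closes after 4 halvings: 4 × 46.67 ≈ 187 years.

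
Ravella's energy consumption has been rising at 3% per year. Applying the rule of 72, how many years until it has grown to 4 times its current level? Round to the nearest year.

about 48 years

Doubling time ≈ 72/3 = 24.00 years.
4× is 2 doublings, so 2 × 24.00 ≈ 48 years.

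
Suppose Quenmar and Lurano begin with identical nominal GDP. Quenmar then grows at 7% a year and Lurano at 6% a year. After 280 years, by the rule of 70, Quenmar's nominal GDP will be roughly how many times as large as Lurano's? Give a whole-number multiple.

around 16 times

Rate gap = 7% − 6% = 1 point.
The ratio doubles every 70/1 ≈ 70.00 years.
280/70.00 ≈ 4.00 doublings → ratio ≈ 2^4.00 ≈ 16.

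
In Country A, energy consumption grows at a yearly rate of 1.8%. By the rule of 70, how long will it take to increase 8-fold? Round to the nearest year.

At 1.8% it doubles every 70/1.8 ≈ 38.89 years.
Getting to 8× needs 3 doublings: 3 × 38.89 ≈ 117 years.

approximately 117 years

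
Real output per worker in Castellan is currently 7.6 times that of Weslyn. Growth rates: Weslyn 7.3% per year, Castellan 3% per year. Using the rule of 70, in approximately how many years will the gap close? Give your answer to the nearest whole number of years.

≈ 48 years

Weslyn gains on Castellan at 7.3% − 3% = 4.3 points a year.
At that relative rate the gap halves every 70/4.3 ≈ 16.28 years.
A 7.6 times gap takes log₂(7.6) ≈ 2.93 halvings to close: 2.93 × 16.28 ≈ 48 years.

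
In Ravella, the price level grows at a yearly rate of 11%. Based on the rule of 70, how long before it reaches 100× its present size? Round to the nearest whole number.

approximately 42 years

Doubling time ≈ 70/11 = 6.36 years.
Reaching 100× takes log₂(100) ≈ 6.64 doublings.
6.64 × 6.36 ≈ 42 years.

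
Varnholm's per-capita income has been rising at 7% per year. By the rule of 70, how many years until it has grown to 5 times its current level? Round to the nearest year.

roughly 23 years

One doubling takes 70/7 = 10.00 years.
5× is log₂ 5 ≈ 2.32 doublings, so ≈ 2.32 × 10.00 = 23 years.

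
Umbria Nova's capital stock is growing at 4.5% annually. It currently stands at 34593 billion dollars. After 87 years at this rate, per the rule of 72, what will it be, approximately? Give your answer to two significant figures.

1500000 billion dollars

Doubling time ≈ 72/4.5 = 16.00 years.
87 years is 87/16.00 ≈ 5.44 doublings, a factor of 2^5.44 ≈ 43.41.
34593 × 43.41 ≈ 1500000 billion dollars.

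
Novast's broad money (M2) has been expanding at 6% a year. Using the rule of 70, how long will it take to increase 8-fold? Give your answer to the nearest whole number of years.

around 35 years

At 6% it doubles every 70/6 ≈ 11.67 years.
8× is 3 doublings, so 3 × 11.67 ≈ 35 years.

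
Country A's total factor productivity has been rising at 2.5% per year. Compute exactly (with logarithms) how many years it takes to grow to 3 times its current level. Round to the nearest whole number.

t = ln(3) / ln(1 + 0.025) = 1.0986 / 0.024693 ≈ 44.49.
≈ 44 years.

44 years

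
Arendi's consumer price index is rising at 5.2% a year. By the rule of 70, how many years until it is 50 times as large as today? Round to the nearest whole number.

At 5.2% it doubles every 70/5.2 ≈ 13.46 years.
Reaching 50× takes log₂(50) ≈ 5.64 doublings.
5.64 × 13.46 ≈ 76 years.

roughly 76 years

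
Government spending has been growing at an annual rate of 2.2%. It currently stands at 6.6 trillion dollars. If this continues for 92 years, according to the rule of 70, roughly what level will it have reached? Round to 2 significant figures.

≈ 49 trillion dollars

It doubles every 70/2.2 ≈ 31.82 years, so 92 years is 2.89 doublings.
2^2.89 ≈ 7.41; 6.6 × 7.41 ≈ 49 trillion dollars.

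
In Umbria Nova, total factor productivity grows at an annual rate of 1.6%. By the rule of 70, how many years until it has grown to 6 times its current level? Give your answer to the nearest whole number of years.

roughly 113 years

One doubling takes 70/1.6 = 43.75 years.
Reaching 6× takes log₂(6) ≈ 2.58 doublings.
2.58 × 43.75 ≈ 113 years.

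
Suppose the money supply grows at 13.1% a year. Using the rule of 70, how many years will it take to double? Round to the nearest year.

around 5 years

At 13.1%, doubling takes about 70/13.1 = 5.34 years.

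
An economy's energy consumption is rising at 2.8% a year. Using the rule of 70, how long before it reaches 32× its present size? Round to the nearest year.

One doubling takes 70/2.8 = 25.00 years.
32× is 5 doublings, so 5 × 25.00 ≈ 125 years.

approximately 125 years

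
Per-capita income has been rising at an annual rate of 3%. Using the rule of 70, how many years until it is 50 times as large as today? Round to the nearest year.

approximately 132 years

At 3% it doubles every 70/3 ≈ 23.33 years.
Reaching 50× takes log₂(50) ≈ 5.64 doublings.
5.64 × 23.33 ≈ 132 years.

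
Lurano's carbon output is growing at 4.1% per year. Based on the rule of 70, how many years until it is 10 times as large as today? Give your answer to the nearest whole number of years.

One doubling takes 70/4.1 = 17.07 years.
Reaching 10× takes log₂(10) ≈ 3.32 doublings.
3.32 × 17.07 ≈ 57 years.

about 57 years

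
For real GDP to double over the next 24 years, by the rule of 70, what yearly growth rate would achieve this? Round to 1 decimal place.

approximately 2.9%

70 / 24 ≈ 2.92, so about 2.9% per year.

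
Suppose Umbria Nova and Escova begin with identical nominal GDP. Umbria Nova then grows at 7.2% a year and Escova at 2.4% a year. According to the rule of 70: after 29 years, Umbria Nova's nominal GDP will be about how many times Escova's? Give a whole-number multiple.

Umbria Nova pulls ahead at 4.8 pp per year, so the ratio doubles every 70/4.8 ≈ 14.58 years.
In 29 years that's 1.99 doublings: 2^1.99 ≈ 4.

about 4 times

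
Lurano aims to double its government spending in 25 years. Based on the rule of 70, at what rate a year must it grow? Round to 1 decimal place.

about 2.8% a year

70 / 25 ≈ 2.80, so about 2.8% a year.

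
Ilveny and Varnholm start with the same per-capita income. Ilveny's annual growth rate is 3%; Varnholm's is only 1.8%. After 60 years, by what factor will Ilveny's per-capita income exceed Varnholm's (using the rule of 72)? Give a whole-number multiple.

Rate gap = 3% − 1.8% = 1.2 points.
The ratio doubles every 72/1.2 ≈ 60.00 years.
60/60.00 ≈ 1.00 doublings → ratio ≈ 2^1.00 ≈ 2.

≈ 2 times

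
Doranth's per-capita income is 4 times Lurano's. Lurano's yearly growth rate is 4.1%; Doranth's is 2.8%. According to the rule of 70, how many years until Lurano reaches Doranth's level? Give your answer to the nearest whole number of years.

What matters is the difference: 1.3 pp.
Rule of 70 on the gap: the ratio halves every 70/1.3 ≈ 53.85 years.
A 4 times gap closes after 2 halvings: 2 × 53.85 ≈ 108 years.

≈ 108 years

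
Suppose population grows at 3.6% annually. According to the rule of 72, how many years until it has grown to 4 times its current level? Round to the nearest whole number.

≈ 40 years

One doubling takes 72/3.6 = 20.00 years.
4 = 2^2, so 2 doublings → 40 years.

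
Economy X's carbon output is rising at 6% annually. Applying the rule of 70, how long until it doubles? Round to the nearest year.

At 6%, doubling takes about 70/6 = 11.67 years.

12 years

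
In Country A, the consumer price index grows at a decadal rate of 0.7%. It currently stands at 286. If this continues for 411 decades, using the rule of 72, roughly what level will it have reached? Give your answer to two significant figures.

roughly 4600

It doubles every 72/0.7 ≈ 102.86 decades, so 411 decades is 4.00 doublings.
2^4.00 ≈ 16.00; 286 × 16.00 ≈ 4600.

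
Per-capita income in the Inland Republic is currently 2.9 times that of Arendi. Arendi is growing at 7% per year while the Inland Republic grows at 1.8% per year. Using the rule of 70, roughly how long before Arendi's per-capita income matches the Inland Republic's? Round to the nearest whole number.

Arendi gains on the Inland Republic at 7% − 1.8% = 5.2 points a year.
At that relative rate the gap halves every 70/5.2 ≈ 13.46 years.
A 2.9 times gap takes log₂(2.9) ≈ 1.54 halvings to close: 1.54 × 13.46 ≈ 21 years.

around 21 years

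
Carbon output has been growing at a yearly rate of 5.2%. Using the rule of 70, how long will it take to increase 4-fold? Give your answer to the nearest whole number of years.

about 27 years

One doubling takes 70/5.2 = 13.46 years.
Getting to 4× needs 2 doublings: 2 × 13.46 ≈ 27 years.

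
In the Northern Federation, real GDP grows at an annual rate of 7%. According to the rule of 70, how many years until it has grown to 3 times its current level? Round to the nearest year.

16 years

At 7% it doubles every 70/7 ≈ 10.00 years.
3× is log₂ 3 ≈ 1.58 doublings, so ≈ 1.58 × 10.00 = 16 years.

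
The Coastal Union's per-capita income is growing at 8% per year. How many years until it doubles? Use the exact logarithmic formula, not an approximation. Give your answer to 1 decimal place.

t = ln(2) / ln(1 + 0.08) = 0.6931 / 0.076961 ≈ 9.01.

9.0 years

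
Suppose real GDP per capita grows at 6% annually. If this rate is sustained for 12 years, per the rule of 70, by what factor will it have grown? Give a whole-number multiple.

70/6 ≈ 11.67 years per doubling.
12 years fits 1 doubling: 2^1 = 2.

around 2 times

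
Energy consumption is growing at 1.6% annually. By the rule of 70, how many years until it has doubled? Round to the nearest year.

Doubling time ≈ 70 / 1.6 = 43.75 years.

roughly 44 years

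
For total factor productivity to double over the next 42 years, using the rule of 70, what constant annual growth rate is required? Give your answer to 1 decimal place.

70 / 42 ≈ 1.67, so about 1.7% a year.

around 1.7%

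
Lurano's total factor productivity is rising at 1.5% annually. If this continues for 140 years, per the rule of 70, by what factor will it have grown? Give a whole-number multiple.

At 1.5% one doubling takes ≈ 46.67 years; 140 years is 3 of them, so ×8.

roughly 8 times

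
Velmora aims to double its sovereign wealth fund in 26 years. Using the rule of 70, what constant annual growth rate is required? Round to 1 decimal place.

70 / 26 ≈ 2.69, so about 2.7% annually.

approximately 2.7% annually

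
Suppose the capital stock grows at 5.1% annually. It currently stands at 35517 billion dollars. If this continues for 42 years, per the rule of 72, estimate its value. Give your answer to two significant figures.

roughly 280000 billion dollars

It doubles every 72/5.1 ≈ 14.12 years, so 42 years is 2.97 doublings.
2^2.97 ≈ 7.84; 35517 × 7.84 ≈ 280000 billion dollars.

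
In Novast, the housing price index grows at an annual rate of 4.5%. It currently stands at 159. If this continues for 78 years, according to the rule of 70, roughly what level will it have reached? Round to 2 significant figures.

Doubling time ≈ 70/4.5 = 15.56 years.
78 years is 78/15.56 ≈ 5.01 doublings, a factor of 2^5.01 ≈ 32.22.
159 × 32.22 ≈ 5100.

approximately 5100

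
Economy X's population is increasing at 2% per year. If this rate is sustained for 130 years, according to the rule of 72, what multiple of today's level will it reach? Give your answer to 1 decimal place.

12.2 times

Doubling time ≈ 72/2 = 36.00 years.
130 years / 36.00 ≈ 3.61 doublings → factor 2^3.61 ≈ 12.2.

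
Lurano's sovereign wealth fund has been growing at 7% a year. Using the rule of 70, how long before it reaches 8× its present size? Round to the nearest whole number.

At 7% it doubles every 70/7 ≈ 10.00 years.
8× is 3 doublings, so 3 × 10.00 ≈ 30 years.

roughly 30 years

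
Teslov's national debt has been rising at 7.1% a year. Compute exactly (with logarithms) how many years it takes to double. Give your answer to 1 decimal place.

10.1 years

t = ln(2) / ln(1 + 0.071) = 0.6931 / 0.068593 ≈ 10.10.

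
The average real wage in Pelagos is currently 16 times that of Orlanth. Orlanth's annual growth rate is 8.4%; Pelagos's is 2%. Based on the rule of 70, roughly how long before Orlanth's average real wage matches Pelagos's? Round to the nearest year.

Orlanth gains on Pelagos at 8.4% − 2% = 6.4 points a year.
At that relative rate the gap halves every 70/6.4 ≈ 10.94 years.
A 16 times gap closes after 4 halvings: 4 × 10.94 ≈ 44 years.

44 years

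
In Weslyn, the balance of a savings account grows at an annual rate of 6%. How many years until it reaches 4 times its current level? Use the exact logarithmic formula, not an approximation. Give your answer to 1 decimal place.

t = ln(4) / ln(1 + 0.06) = 1.3863 / 0.058269 ≈ 23.79.

23.8 years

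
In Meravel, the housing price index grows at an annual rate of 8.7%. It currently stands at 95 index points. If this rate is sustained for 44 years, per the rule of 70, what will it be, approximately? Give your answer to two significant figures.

It doubles every 70/8.7 ≈ 8.05 years, so 44 years is 5.47 doublings.
2^5.47 ≈ 44.32; 95 × 44.32 ≈ 4200 index points.

around 4200 index points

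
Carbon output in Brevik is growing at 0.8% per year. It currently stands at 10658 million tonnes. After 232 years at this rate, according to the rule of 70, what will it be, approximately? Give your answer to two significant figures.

It doubles every 70/0.8 ≈ 87.50 years, so 232 years is 2.65 doublings.
2^2.65 ≈ 6.28; 10658 × 6.28 ≈ 67000 million tonnes.

about 67000 million tonnes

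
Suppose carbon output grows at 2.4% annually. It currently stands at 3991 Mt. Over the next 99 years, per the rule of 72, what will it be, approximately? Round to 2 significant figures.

approximately 39000 Mt

Doubling time ≈ 72/2.4 = 30.00 years.
99 years is 99/30.00 ≈ 3.30 doublings, a factor of 2^3.30 ≈ 9.85.
3991 × 9.85 ≈ 39000 Mt.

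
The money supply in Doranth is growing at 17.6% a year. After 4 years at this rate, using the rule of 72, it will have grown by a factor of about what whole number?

At 17.6% one doubling takes ≈ 4.09 years; 4 years is 1 of them, so ×2.

around 2 times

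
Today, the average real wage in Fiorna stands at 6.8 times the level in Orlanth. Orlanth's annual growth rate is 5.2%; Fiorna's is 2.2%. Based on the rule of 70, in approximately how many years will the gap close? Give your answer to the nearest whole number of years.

What matters is the difference: 3 pp.
Rule of 70 on the gap: the ratio halves every 70/3 ≈ 23.33 years.
A 6.8 times gap takes log₂(6.8) ≈ 2.77 halvings to close: 2.77 × 23.33 ≈ 65 years.

roughly 65 years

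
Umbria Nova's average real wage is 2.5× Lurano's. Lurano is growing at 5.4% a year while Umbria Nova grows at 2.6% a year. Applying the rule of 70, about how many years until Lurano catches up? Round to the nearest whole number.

≈ 33 years

What matters is the difference: 2.8 pp.
Rule of 70 on the gap: the ratio halves every 70/2.8 ≈ 25.00 years.
A 2.5× gap takes log₂(2.5) ≈ 1.32 halvings to close: 1.32 × 25.00 ≈ 33 years.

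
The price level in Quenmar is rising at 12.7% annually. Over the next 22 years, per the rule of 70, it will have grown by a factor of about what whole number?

70/12.7 ≈ 5.51 years per doubling.
22 years fits 4 doublings: 2^4 = 16.

about 16 times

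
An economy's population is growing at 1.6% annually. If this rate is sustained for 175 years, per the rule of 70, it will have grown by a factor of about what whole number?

70/1.6 ≈ 43.75 years per doubling.
175 years fits 4 doublings: 2^4 = 16.

16 times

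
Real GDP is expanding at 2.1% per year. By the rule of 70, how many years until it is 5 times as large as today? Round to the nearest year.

One doubling takes 70/2.1 = 33.33 years.
Reaching 5× takes log₂(5) ≈ 2.32 doublings.
2.32 × 33.33 ≈ 77 years.

approximately 77 years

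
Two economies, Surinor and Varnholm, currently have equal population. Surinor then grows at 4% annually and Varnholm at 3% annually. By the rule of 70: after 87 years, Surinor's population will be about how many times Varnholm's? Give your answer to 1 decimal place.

2.4 times

Rate gap = 4% − 3% = 1 point.
The ratio doubles every 70/1 ≈ 70.00 years.
87/70.00 ≈ 1.24 doublings → ratio ≈ 2^1.24 ≈ 2.4.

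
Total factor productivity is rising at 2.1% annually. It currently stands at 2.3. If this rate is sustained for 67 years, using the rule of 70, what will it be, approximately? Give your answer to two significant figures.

9.3

Doubling time ≈ 70/2.1 = 33.33 years.
67 years is 67/33.33 ≈ 2.01 doublings, a factor of 2^2.01 ≈ 4.03.
2.3 × 4.03 ≈ 9.3.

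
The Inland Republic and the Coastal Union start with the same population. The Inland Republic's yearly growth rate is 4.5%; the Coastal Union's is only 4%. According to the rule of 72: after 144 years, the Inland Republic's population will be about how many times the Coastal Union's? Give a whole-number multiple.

2 times

Rate gap = 4.5% − 4% = 0.5 points.
The ratio doubles every 72/0.5 ≈ 144.00 years.
144/144.00 ≈ 1.00 doublings → ratio ≈ 2^1.00 ≈ 2.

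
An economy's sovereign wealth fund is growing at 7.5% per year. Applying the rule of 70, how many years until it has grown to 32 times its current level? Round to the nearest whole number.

≈ 47 years

Doubling time ≈ 70/7.5 = 9.33 years.
32 = 2^5, so 5 doublings → 47 years.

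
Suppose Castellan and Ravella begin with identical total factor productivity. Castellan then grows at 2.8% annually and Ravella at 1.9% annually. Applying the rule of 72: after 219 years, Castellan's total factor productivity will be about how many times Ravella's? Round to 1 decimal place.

Only the 0.9-point difference matters.
72/0.9 ≈ 80.00 years per doubling of the ratio; 219 years gives 2.74 doublings, so ≈ 6.7×.

approximately 6.7 times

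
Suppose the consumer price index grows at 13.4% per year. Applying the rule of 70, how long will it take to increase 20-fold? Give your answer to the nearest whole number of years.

≈ 23 years

One doubling takes 70/13.4 = 5.22 years.
Reaching 20× takes log₂(20) ≈ 4.32 doublings.
4.32 × 5.22 ≈ 23 years.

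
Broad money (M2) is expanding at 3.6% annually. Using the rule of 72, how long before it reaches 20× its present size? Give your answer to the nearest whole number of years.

At 3.6% it doubles every 72/3.6 ≈ 20.00 years.
20× is log₂ 20 ≈ 4.32 doublings, so ≈ 4.32 × 20.00 = 86 years.

roughly 86 years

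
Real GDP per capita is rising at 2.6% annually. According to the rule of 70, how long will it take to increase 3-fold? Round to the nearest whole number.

Doubling time ≈ 70/2.6 = 26.92 years.
3× is log₂ 3 ≈ 1.58 doublings, so ≈ 1.58 × 26.92 = 43 years.

around 43 years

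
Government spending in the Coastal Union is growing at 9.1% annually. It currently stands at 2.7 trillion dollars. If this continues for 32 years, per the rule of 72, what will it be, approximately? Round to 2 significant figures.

It doubles every 72/9.1 ≈ 7.91 years, so 32 years is 4.05 doublings.
2^4.05 ≈ 16.56; 2.7 × 16.56 ≈ 45 trillion dollars.

45 trillion dollars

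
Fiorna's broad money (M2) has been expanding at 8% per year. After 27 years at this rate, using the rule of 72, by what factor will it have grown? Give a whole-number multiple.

8 times

Doubling time ≈ 72/8 = 9.00 years.
27/9.00 ≈ 3 doublings, so about 2^3 = 8×.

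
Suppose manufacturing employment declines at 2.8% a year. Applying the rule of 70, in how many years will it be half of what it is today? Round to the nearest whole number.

Halving time ≈ 70 / 2.8 = 25.00 → 25 years.

roughly 25 years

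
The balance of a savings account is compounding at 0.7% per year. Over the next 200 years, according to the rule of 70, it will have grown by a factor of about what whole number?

70/0.7 ≈ 100.00 years per doubling.
200 years fits 2 doublings: 2^2 = 4.

4 times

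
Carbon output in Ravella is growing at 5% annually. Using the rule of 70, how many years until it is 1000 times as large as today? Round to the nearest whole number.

Doubling time ≈ 70/5 = 14.00 years.
1000× is log₂ 1000 ≈ 9.97 doublings, so ≈ 9.97 × 14.00 = 140 years.

approximately 140 years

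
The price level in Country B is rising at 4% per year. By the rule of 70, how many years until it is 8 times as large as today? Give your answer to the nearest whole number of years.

around 53 years

One doubling takes 70/4 = 17.50 years.
Getting to 8× needs 3 doublings: 3 × 17.50 ≈ 53 years.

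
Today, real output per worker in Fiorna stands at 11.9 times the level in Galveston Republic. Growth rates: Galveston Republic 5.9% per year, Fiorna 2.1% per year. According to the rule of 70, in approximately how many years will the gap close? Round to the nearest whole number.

≈ 66 years

Galveston Republic gains on Fiorna at 5.9% − 2.1% = 3.8 points a year.
At that relative rate the gap halves every 70/3.8 ≈ 18.42 years.
An 11.9 times gap takes log₂(11.9) ≈ 3.57 halvings to close: 3.57 × 18.42 ≈ 66 years.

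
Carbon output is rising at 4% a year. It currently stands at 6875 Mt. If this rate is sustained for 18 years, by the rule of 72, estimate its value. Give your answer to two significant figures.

around 14000 Mt

Doubling time ≈ 72/4 = 18.00 years.
18 years is 18/18.00 ≈ 1.00 doublings, a factor of 2^1.00 ≈ 2.00.
6875 × 2.00 ≈ 14000 Mt.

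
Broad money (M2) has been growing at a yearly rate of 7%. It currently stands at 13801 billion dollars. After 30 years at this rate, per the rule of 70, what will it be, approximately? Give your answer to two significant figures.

Doubling time ≈ 70/7 = 10.00 years.
30 years is 30/10.00 ≈ 3.00 doublings, a factor of 2^3.00 ≈ 8.00.
13801 × 8.00 ≈ 110000 billion dollars.

≈ 110000 billion dollars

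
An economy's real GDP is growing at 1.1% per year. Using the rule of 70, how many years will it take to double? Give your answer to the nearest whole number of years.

approximately 64 years

Doubling time ≈ 70 / 1.1 = 63.64 years.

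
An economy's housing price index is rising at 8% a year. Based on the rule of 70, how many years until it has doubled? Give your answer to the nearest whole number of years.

9 years

At 8%, doubling takes about 70/8 = 8.75 years.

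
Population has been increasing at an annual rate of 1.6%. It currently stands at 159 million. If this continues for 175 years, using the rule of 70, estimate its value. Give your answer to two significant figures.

about 2500 million

Doubling time ≈ 70/1.6 = 43.75 years.
175 years is 175/43.75 ≈ 4.00 doublings, a factor of 2^4.00 ≈ 16.00.
159 × 16.00 ≈ 2500 million.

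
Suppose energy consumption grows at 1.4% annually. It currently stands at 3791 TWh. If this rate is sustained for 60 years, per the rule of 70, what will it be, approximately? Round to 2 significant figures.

around 8700 TWh

It doubles every 70/1.4 ≈ 50.00 years, so 60 years is 1.20 doublings.
2^1.20 ≈ 2.30; 3791 × 2.30 ≈ 8700 TWh.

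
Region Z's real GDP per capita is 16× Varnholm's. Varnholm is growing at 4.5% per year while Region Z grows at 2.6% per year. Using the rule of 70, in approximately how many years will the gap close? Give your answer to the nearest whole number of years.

Varnholm gains on Region Z at 4.5% − 2.6% = 1.9 points a year.
At that relative rate the gap halves every 70/1.9 ≈ 36.84 years.
A 16× gap closes after 4 halvings: 4 × 36.84 ≈ 147 years.

147 years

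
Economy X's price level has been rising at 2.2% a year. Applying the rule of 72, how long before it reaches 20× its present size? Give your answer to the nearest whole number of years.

≈ 141 years

One doubling takes 72/2.2 = 32.73 years.
Reaching 20× takes log₂(20) ≈ 4.32 doublings.
4.32 × 32.73 ≈ 141 years.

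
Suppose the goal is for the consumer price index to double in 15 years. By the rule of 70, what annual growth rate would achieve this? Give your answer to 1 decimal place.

70 / 15 ≈ 4.67, so about 4.7% annually.

≈ 4.7%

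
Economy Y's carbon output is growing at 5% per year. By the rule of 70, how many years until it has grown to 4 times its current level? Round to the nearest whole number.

Doubling time ≈ 70/5 = 14.00 years.
Getting to 4× needs 2 doublings: 2 × 14.00 ≈ 28 years.

28 years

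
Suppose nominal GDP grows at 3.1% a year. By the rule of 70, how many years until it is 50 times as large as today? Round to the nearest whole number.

One doubling takes 70/3.1 = 22.58 years.
Reaching 50× takes log₂(50) ≈ 5.64 doublings.
5.64 × 22.58 ≈ 127 years.

127 years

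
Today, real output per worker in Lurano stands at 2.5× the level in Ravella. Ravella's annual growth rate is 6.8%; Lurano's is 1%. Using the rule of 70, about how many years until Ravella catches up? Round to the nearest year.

16 years

The growth-rate gap is 6.8% − 1% = 5.8 percentage points.
So the ratio between them halves every 70/5.8 ≈ 12.07 years.
A 2.5× gap takes log₂(2.5) ≈ 1.32 halvings to close: 1.32 × 12.07 ≈ 16 years.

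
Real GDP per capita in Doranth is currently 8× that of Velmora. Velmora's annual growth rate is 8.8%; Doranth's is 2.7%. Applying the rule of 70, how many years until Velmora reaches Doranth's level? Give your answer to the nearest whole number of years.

Velmora gains on Doranth at 8.8% − 2.7% = 6.1 points a year.
At that relative rate the gap halves every 70/6.1 ≈ 11.48 years.
An 8× gap closes after 3 halvings: 3 × 11.48 ≈ 34 years.

34 years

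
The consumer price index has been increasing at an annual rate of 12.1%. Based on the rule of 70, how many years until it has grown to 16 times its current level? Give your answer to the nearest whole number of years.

about 23 years

Doubling time ≈ 70/12.1 = 5.79 years.
Getting to 16× needs 4 doublings: 4 × 5.79 ≈ 23 years.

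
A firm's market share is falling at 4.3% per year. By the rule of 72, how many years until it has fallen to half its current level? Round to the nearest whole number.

Halving time ≈ 72 / 4.3 = 16.74 → 17 years.

around 17 years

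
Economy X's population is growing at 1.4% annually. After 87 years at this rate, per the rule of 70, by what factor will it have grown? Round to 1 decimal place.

Doubling time ≈ 70/1.4 = 50.00 years.
87 years / 50.00 ≈ 1.74 doublings → factor 2^1.74 ≈ 3.3.

≈ 3.3 times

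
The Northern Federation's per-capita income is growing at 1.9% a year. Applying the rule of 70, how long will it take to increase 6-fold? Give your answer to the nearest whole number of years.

At 1.9% it doubles every 70/1.9 ≈ 36.84 years.
6× is log₂ 6 ≈ 2.58 doublings, so ≈ 2.58 × 36.84 = 95 years.

≈ 95 years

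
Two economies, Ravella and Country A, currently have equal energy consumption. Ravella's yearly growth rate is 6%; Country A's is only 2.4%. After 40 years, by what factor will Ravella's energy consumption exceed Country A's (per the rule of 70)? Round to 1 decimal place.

about 4.2 times

Only the 3.6-point difference matters.
70/3.6 ≈ 19.44 years per doubling of the ratio; 40 years gives 2.06 doublings, so ≈ 4.2×.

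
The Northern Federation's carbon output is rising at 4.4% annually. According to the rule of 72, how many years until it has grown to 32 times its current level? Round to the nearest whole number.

Doubling time ≈ 72/4.4 = 16.36 years.
32 = 2^5, so 5 doublings → 82 years.

≈ 82 years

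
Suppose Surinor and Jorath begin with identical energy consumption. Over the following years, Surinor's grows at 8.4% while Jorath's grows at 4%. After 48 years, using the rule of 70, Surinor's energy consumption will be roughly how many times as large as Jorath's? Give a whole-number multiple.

around 8 times

Surinor pulls ahead at 4.4 pp per year, so the ratio doubles every 70/4.4 ≈ 15.91 years.
In 48 years that's 3.02 doublings: 2^3.02 ≈ 8.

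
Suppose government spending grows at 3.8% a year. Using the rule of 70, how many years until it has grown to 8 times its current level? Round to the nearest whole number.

At 3.8% it doubles every 70/3.8 ≈ 18.42 years.
8 = 2^3, so 3 doublings → 55 years.

≈ 55 years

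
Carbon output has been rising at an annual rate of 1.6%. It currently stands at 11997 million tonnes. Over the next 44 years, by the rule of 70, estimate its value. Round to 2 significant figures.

≈ 24000 million tonnes

Doubling time ≈ 70/1.6 = 43.75 years.
44 years is 44/43.75 ≈ 1.01 doublings, a factor of 2^1.01 ≈ 2.01.
11997 × 2.01 ≈ 24000 million tonnes.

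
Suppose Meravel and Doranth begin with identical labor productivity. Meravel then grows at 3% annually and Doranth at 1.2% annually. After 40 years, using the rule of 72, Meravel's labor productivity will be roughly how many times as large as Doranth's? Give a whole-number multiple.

Only the 1.8-point difference matters.
72/1.8 ≈ 40.00 years per doubling of the ratio; 40 years gives 1.00 doublings, so ≈ 2×.

2 times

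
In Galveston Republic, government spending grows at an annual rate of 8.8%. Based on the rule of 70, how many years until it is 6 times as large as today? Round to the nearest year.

At 8.8% it doubles every 70/8.8 ≈ 7.95 years.
Reaching 6× takes log₂(6) ≈ 2.58 doublings.
2.58 × 7.95 ≈ 21 years.

≈ 21 years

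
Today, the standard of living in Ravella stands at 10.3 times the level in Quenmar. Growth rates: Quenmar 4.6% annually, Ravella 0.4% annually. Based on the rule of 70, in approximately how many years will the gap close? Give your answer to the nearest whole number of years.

What matters is the difference: 4.2 pp.
Rule of 70 on the gap: the ratio halves every 70/4.2 ≈ 16.67 years.
A 10.3 times gap takes log₂(10.3) ≈ 3.36 halvings to close: 3.36 × 16.67 ≈ 56 years.

about 56 years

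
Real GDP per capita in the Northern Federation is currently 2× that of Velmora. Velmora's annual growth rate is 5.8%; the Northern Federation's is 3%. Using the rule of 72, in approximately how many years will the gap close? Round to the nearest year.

roughly 26 years

Velmora gains on the Northern Federation at 5.8% − 3% = 2.8 points a year.
At that relative rate the gap halves every 72/2.8 ≈ 25.71 years.
A 2× gap closes after 1 halving: 1 × 25.71 ≈ 26 years.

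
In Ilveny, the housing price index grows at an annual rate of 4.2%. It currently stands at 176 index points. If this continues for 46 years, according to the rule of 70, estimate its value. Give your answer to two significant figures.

≈ 1200 index points

Doubling time ≈ 70/4.2 = 16.67 years.
46 years is 46/16.67 ≈ 2.76 doublings, a factor of 2^2.76 ≈ 6.77.
176 × 6.77 ≈ 1200 index points.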